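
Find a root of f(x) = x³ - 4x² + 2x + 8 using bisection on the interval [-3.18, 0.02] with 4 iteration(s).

f(x) = x³ - 4x² + 2x + 8
Initial interval: [-3.18, 0.02]

Iteration 1:
  c_1 = (-3.180000 + 0.020000)/2 = -1.580000
  f(c_1) = f(-1.580000) = -9.089912
  f(a) × f(c) ≥ 0, new interval: [-1.580000, 0.020000]
Iteration 2:
  c_2 = (-1.580000 + 0.020000)/2 = -0.780000
  f(c_2) = f(-0.780000) = 3.531848
  f(a) × f(c) < 0, new interval: [-1.580000, -0.780000]
Iteration 3:
  c_3 = (-1.580000 + (-0.780000))/2 = -1.180000
  f(c_3) = f(-1.180000) = -1.572632
  f(a) × f(c) ≥ 0, new interval: [-1.180000, -0.780000]
Iteration 4:
  c_4 = (-1.180000 + (-0.780000))/2 = -0.980000
  f(c_4) = f(-0.980000) = 1.257208
  f(a) × f(c) < 0, new interval: [-1.180000, -0.980000]

After 4 iteration(s), the approximation is c_4 = -0.980000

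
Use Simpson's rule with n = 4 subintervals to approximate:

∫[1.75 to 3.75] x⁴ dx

f(x) = x⁴
a = 1.75, b = 3.75, n = 4
h = (b - a)/n = 0.500000

Simpson's rule: (h/3)[f(x₀) + 4f(x₁) + 2f(x₂) + ... + f(xₙ)]

x_0 = 1.7500, f(x_0) = 9.378906, coefficient = 1
x_1 = 2.2500, f(x_1) = 25.628906, coefficient = 4
x_2 = 2.7500, f(x_2) = 57.191406, coefficient = 2
x_3 = 3.2500, f(x_3) = 111.566406, coefficient = 4
x_4 = 3.7500, f(x_4) = 197.753906, coefficient = 1

I ≈ (0.500000/3) × 870.296875 = 145.049479
Exact value: 145.032813
Error: 0.016667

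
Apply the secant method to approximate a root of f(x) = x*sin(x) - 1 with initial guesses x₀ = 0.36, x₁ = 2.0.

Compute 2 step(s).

f(x) = x*sin(x) - 1
x₀ = 0.36, x₁ = 2.0

Secant formula: x_{n+1} = x_n - f(x_n)(x_n - x_{n-1})/(f(x_n) - f(x_{n-1}))

Iteration 1:
  f(0.360000) = -0.873181
  f(2.000000) = 0.818595
  x_2 = 2.000000 - 0.818595×(2.000000 - 0.360000)/(0.818595 - (-0.873181))
       = 1.206458
Iteration 2:
  f(2.000000) = 0.818595
  f(1.206458) = 0.127266
  x_3 = 1.206458 - 0.127266×(1.206458 - 2.000000)/(0.127266 - 0.818595)
       = 1.060376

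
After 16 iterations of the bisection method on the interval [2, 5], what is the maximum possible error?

Bisection error bound: |error| ≤ (b-a)/2^n
|error| ≤ (5 - 2)/2^16 = 3/2^16
|error| ≤ 0.0000457764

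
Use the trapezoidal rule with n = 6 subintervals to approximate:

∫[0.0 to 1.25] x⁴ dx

f(x) = x⁴
a = 0.0, b = 1.25, n = 6
h = (b - a)/n = 0.208333

Trapezoidal rule: (h/2)[f(x₀) + 2f(x₁) + 2f(x₂) + ... + f(xₙ)]

x_0 = 0.0000, f(x_0) = 0.000000, coefficient = 1
x_1 = 0.2083, f(x_1) = 0.001884, coefficient = 2
x_2 = 0.4167, f(x_2) = 0.030141, coefficient = 2
x_3 = 0.6250, f(x_3) = 0.152588, coefficient = 2
x_4 = 0.8333, f(x_4) = 0.482253, coefficient = 2
x_5 = 1.0417, f(x_5) = 1.177376, coefficient = 2
x_6 = 1.2500, f(x_6) = 2.441406, coefficient = 1

I ≈ (0.208333/2) × 6.129889 = 0.638530
Exact value: 0.610352
Error: 0.028179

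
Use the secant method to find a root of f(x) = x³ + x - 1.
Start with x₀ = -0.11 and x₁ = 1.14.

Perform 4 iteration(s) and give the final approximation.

f(x) = x³ + x - 1
x₀ = -0.11, x₁ = 1.14

Secant formula: x_{n+1} = x_n - f(x_n)(x_n - x_{n-1})/(f(x_n) - f(x_{n-1}))

Iteration 1:
  f(-0.110000) = -1.111331
  f(1.140000) = 1.621544
  x_2 = 1.140000 - 1.621544×(1.140000 - (-0.110000))/(1.621544 - (-1.111331))
       = 0.398316
Iteration 2:
  f(1.140000) = 1.621544
  f(0.398316) = -0.538489
  x_3 = 0.398316 - (-0.538489)×(0.398316 - 1.140000)/(-0.538489 - 1.621544)
       = 0.583215
Iteration 3:
  f(0.398316) = -0.538489
  f(0.583215) = -0.218410
  x_4 = 0.583215 - (-0.218410)×(0.583215 - 0.398316)/(-0.218410 - (-0.538489))
       = 0.709384
Iteration 4:
  f(0.583215) = -0.218410
  f(0.709384) = 0.066363
  x_5 = 0.709384 - 0.066363×(0.709384 - 0.583215)/(0.066363 - (-0.218410))
       = 0.679981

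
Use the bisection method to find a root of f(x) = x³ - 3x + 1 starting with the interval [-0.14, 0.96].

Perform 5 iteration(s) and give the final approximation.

f(x) = x³ - 3x + 1
Initial interval: [-0.14, 0.96]

Iteration 1:
  c_1 = (-0.140000 + 0.960000)/2 = 0.410000
  f(c_1) = f(0.410000) = -0.161079
  f(a) × f(c) < 0, new interval: [-0.140000, 0.410000]
Iteration 2:
  c_2 = (-0.140000 + 0.410000)/2 = 0.135000
  f(c_2) = f(0.135000) = 0.597460
  f(a) × f(c) ≥ 0, new interval: [0.135000, 0.410000]
Iteration 3:
  c_3 = (0.135000 + 0.410000)/2 = 0.272500
  f(c_3) = f(0.272500) = 0.202735
  f(a) × f(c) ≥ 0, new interval: [0.272500, 0.410000]
Iteration 4:
  c_4 = (0.272500 + 0.410000)/2 = 0.341250
  f(c_4) = f(0.341250) = 0.015989
  f(a) × f(c) ≥ 0, new interval: [0.341250, 0.410000]
Iteration 5:
  c_5 = (0.341250 + 0.410000)/2 = 0.375625
  f(c_5) = f(0.375625) = -0.073877
  f(a) × f(c) < 0, new interval: [0.341250, 0.375625]

After 5 iteration(s), the approximation is c_5 = 0.375625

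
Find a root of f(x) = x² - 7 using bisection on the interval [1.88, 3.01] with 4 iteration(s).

f(x) = x² - 7
Initial interval: [1.88, 3.01]

Iteration 1:
  c_1 = (1.880000 + 3.010000)/2 = 2.445000
  f(c_1) = f(2.445000) = -1.021975
  f(a) × f(c) ≥ 0, new interval: [2.445000, 3.010000]
Iteration 2:
  c_2 = (2.445000 + 3.010000)/2 = 2.727500
  f(c_2) = f(2.727500) = 0.439256
  f(a) × f(c) < 0, new interval: [2.445000, 2.727500]
Iteration 3:
  c_3 = (2.445000 + 2.727500)/2 = 2.586250
  f(c_3) = f(2.586250) = -0.311311
  f(a) × f(c) ≥ 0, new interval: [2.586250, 2.727500]
Iteration 4:
  c_4 = (2.586250 + 2.727500)/2 = 2.656875
  f(c_4) = f(2.656875) = 0.058985
  f(a) × f(c) < 0, new interval: [2.586250, 2.656875]

After 4 iteration(s), the approximation is c_4 = 2.656875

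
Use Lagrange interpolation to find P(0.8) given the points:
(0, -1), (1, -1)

Lagrange interpolation formula:
P(x) = Σ yᵢ × Lᵢ(x)
where Lᵢ(x) = Π_{j≠i} (x - xⱼ)/(xᵢ - xⱼ)

L_0(0.8) = (0.8 - 1)/(0 - 1) = 0.200000
L_1(0.8) = (0.8 - 0)/(1 - 0) = 0.800000

P(0.8) = (-1)×L_0(0.8) + (-1)×L_1(0.8)
P(0.8) = -1.000000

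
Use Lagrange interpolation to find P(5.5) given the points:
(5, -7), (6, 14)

Lagrange interpolation formula:
P(x) = Σ yᵢ × Lᵢ(x)
where Lᵢ(x) = Π_{j≠i} (x - xⱼ)/(xᵢ - xⱼ)

L_0(5.5) = (5.5 - 6)/(5 - 6) = 0.500000
L_1(5.5) = (5.5 - 5)/(6 - 5) = 0.500000

P(5.5) = (-7)×L_0(5.5) + 14×L_1(5.5)
P(5.5) = 3.500000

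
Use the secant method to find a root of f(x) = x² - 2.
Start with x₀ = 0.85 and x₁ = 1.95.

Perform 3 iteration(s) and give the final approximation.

f(x) = x² - 2
x₀ = 0.85, x₁ = 1.95

Secant formula: x_{n+1} = x_n - f(x_n)(x_n - x_{n-1})/(f(x_n) - f(x_{n-1}))

Iteration 1:
  f(0.850000) = -1.277500
  f(1.950000) = 1.802500
  x_2 = 1.950000 - 1.802500×(1.950000 - 0.850000)/(1.802500 - (-1.277500))
       = 1.306250
Iteration 2:
  f(1.950000) = 1.802500
  f(1.306250) = -0.293711
  x_3 = 1.306250 - (-0.293711)×(1.306250 - 1.950000)/(-0.293711 - 1.802500)
       = 1.396449
Iteration 3:
  f(1.306250) = -0.293711
  f(1.396449) = -0.049930
  x_4 = 1.396449 - (-0.049930)×(1.396449 - 1.306250)/(-0.049930 - (-0.293711))
       = 1.414923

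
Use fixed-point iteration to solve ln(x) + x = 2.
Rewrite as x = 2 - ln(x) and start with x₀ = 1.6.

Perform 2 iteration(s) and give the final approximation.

Equation: ln(x) + x = 2
Fixed-point form: x = 2 - ln(x)
x₀ = 1.6

x_1 = g(1.600000) = 1.529996
x_2 = g(1.529996) = 1.574735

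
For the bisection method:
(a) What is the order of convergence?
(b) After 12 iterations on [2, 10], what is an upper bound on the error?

(a) Bisection has linear (order 1) convergence; the error is halved each step.

(b) Error bound = (b-a)/2^n = (10 - 2)/2^{12}
    = 8/2^{12}

(a) 1 (linear); (b) error ≤ 1.95e-03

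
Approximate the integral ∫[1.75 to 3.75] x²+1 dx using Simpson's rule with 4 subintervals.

f(x) = x²+1
a = 1.75, b = 3.75, n = 4
h = (b - a)/n = 0.500000

Simpson's rule: (h/3)[f(x₀) + 4f(x₁) + 2f(x₂) + ... + f(xₙ)]

x_0 = 1.7500, f(x_0) = 4.062500, coefficient = 1
x_1 = 2.2500, f(x_1) = 6.062500, coefficient = 4
x_2 = 2.7500, f(x_2) = 8.562500, coefficient = 2
x_3 = 3.2500, f(x_3) = 11.562500, coefficient = 4
x_4 = 3.7500, f(x_4) = 15.062500, coefficient = 1

I ≈ (0.500000/3) × 106.750000 = 17.791667
Exact value: 17.791667
Error: 0.000000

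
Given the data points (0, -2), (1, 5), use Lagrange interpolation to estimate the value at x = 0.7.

Lagrange interpolation formula:
P(x) = Σ yᵢ × Lᵢ(x)
where Lᵢ(x) = Π_{j≠i} (x - xⱼ)/(xᵢ - xⱼ)

L_0(0.7) = (0.7 - 1)/(0 - 1) = 0.300000
L_1(0.7) = (0.7 - 0)/(1 - 0) = 0.700000

P(0.7) = (-2)×L_0(0.7) + 5×L_1(0.7)
P(0.7) = 2.900000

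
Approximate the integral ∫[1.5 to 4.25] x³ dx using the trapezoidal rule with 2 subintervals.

f(x) = x³
a = 1.5, b = 4.25, n = 2
h = (b - a)/n = 1.375000

Trapezoidal rule: (h/2)[f(x₀) + 2f(x₁) + 2f(x₂) + ... + f(xₙ)]

x_0 = 1.5000, f(x_0) = 3.375000, coefficient = 1
x_1 = 2.8750, f(x_1) = 23.763672, coefficient = 2
x_2 = 4.2500, f(x_2) = 76.765625, coefficient = 1

I ≈ (1.375000/2) × 127.667969 = 87.771729
Exact value: 80.297852
Error: 7.473877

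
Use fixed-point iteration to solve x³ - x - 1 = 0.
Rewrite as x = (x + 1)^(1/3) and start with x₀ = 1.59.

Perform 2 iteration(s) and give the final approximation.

Equation: x³ - x - 1 = 0
Fixed-point form: x = (x + 1)^(1/3)
x₀ = 1.59

x_1 = g(1.590000) = 1.373304
x_2 = g(1.373304) = 1.333883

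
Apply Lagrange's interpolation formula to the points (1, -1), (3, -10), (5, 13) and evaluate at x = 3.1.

Lagrange interpolation formula:
P(x) = Σ yᵢ × Lᵢ(x)
where Lᵢ(x) = Π_{j≠i} (x - xⱼ)/(xᵢ - xⱼ)

L_0(3.1) = (3.1 - 3)/(1 - 3) × (3.1 - 5)/(1 - 5) = -0.023750
L_1(3.1) = (3.1 - 1)/(3 - 1) × (3.1 - 5)/(3 - 5) = 0.997500
L_2(3.1) = (3.1 - 1)/(5 - 1) × (3.1 - 3)/(5 - 3) = 0.026250

P(3.1) = (-1)×L_0(3.1) + (-10)×L_1(3.1) + 13×L_2(3.1)
P(3.1) = -9.610000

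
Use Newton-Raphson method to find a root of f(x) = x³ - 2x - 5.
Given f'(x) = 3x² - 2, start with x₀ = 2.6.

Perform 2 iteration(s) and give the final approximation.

f(x) = x³ - 2x - 5
f'(x) = 3x² - 2
x₀ = 2.6

Newton-Raphson formula: x_{n+1} = x_n - f(x_n)/f'(x_n)

Iteration 1:
  f(2.600000) = 7.376000
  f'(2.600000) = 18.280000
  x_1 = 2.600000 - 7.376000/18.280000 = 2.196499
Iteration 2:
  f(2.196499) = 1.204247
  f'(2.196499) = 12.473822
  x_2 = 2.196499 - 1.204247/12.473822 = 2.099957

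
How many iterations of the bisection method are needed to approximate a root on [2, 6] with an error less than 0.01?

We need (b-a)/2^n ≤ 0.01
(6 - 2)/2^n ≤ 0.01
4/2^n ≤ 0.01
2^n ≥ 400
n ≥ log₂(400) = 8.64
n ≥ 9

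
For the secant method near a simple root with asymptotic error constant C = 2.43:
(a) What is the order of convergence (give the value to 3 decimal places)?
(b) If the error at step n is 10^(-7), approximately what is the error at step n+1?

(a) Secant method has superlinear convergence with order φ = (1+√5)/2 ≈ 1.618.
    This means |e_{n+1}| ≈ C|e_n|^1.618.

(b) With |e_n| = 10^(-7) and C = 2.43:
    |e_{n+1}| ≈ 2.43 × (10^(-7))^1.618 = 2.43 × 10^(-11.33)

(a) ≈ 1.618 (golden ratio); (b) |e_{n+1}| ≈ 1.146e-11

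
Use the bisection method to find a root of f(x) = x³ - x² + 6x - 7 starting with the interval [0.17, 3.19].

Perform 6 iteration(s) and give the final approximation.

f(x) = x³ - x² + 6x - 7
Initial interval: [0.17, 3.19]

Iteration 1:
  c_1 = (0.170000 + 3.190000)/2 = 1.680000
  f(c_1) = f(1.680000) = 4.999232
  f(a) × f(c) < 0, new interval: [0.170000, 1.680000]
Iteration 2:
  c_2 = (0.170000 + 1.680000)/2 = 0.925000
  f(c_2) = f(0.925000) = -1.514172
  f(a) × f(c) ≥ 0, new interval: [0.925000, 1.680000]
Iteration 3:
  c_3 = (0.925000 + 1.680000)/2 = 1.302500
  f(c_3) = f(1.302500) = 1.328193
  f(a) × f(c) < 0, new interval: [0.925000, 1.302500]
Iteration 4:
  c_4 = (0.925000 + 1.302500)/2 = 1.113750
  f(c_4) = f(1.113750) = -0.176400
  f(a) × f(c) ≥ 0, new interval: [1.113750, 1.302500]
Iteration 5:
  c_5 = (1.113750 + 1.302500)/2 = 1.208125
  f(c_5) = f(1.208125) = 0.552522
  f(a) × f(c) < 0, new interval: [1.113750, 1.208125]
Iteration 6:
  c_6 = (1.113750 + 1.208125)/2 = 1.160937
  f(c_6) = f(1.160937) = 0.182533
  f(a) × f(c) < 0, new interval: [1.113750, 1.160937]

After 6 iteration(s), the approximation is c_6 = 1.160937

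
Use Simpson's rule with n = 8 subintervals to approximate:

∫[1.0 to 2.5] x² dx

f(x) = x²
a = 1.0, b = 2.5, n = 8
h = (b - a)/n = 0.187500

Simpson's rule: (h/3)[f(x₀) + 4f(x₁) + 2f(x₂) + ... + f(xₙ)]

x_0 = 1.0000, f(x_0) = 1.000000, coefficient = 1
x_1 = 1.1875, f(x_1) = 1.410156, coefficient = 4
x_2 = 1.3750, f(x_2) = 1.890625, coefficient = 2
x_3 = 1.5625, f(x_3) = 2.441406, coefficient = 4
x_4 = 1.7500, f(x_4) = 3.062500, coefficient = 2
x_5 = 1.9375, f(x_5) = 3.753906, coefficient = 4
x_6 = 2.1250, f(x_6) = 4.515625, coefficient = 2
x_7 = 2.3125, f(x_7) = 5.347656, coefficient = 4
x_8 = 2.5000, f(x_8) = 6.250000, coefficient = 1

I ≈ (0.187500/3) × 78.000000 = 4.875000
Exact value: 4.875000
Error: 0.000000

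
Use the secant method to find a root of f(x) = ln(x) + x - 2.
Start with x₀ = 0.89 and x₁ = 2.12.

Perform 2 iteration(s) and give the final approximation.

f(x) = ln(x) + x - 2
x₀ = 0.89, x₁ = 2.12

Secant formula: x_{n+1} = x_n - f(x_n)(x_n - x_{n-1})/(f(x_n) - f(x_{n-1}))

Iteration 1:
  f(0.890000) = -1.226534
  f(2.120000) = 0.871416
  x_2 = 2.120000 - 0.871416×(2.120000 - 0.890000)/(0.871416 - (-1.226534))
       = 1.609100
Iteration 2:
  f(2.120000) = 0.871416
  f(1.609100) = 0.084776
  x_3 = 1.609100 - 0.084776×(1.609100 - 2.120000)/(0.084776 - 0.871416)
       = 1.554041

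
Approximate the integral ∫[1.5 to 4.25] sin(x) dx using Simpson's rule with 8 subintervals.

f(x) = sin(x)
a = 1.5, b = 4.25, n = 8
h = (b - a)/n = 0.343750

Simpson's rule: (h/3)[f(x₀) + 4f(x₁) + 2f(x₂) + ... + f(xₙ)]

x_0 = 1.5000, f(x_0) = 0.997495, coefficient = 1
x_1 = 1.8438, f(x_1) = 0.962979, coefficient = 4
x_2 = 2.1875, f(x_2) = 0.815789, coefficient = 2
x_3 = 2.5312, f(x_3) = 0.573148, coefficient = 4
x_4 = 2.8750, f(x_4) = 0.263446, coefficient = 2
x_5 = 3.2188, f(x_5) = -0.077081, coefficient = 4
x_6 = 3.5625, f(x_6) = -0.408589, coefficient = 2
x_7 = 3.9062, f(x_7) = -0.692290, coefficient = 4
x_8 = 4.2500, f(x_8) = -0.894989, coefficient = 1

I ≈ (0.343750/3) × 4.510825 = 0.516865
Exact value: 0.516825
Error: 0.000041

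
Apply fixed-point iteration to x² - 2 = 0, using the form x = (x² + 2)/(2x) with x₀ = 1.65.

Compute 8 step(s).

Equation: x² - 2 = 0
Fixed-point form: x = (x² + 2)/(2x)
x₀ = 1.65

x_1 = g(1.650000) = 1.431061
x_2 = g(1.431061) = 1.414313
x_3 = g(1.414313) = 1.414214
x_4 = g(1.414214) = 1.414214
x_5 = g(1.414214) = 1.414214
x_6 = g(1.414214) = 1.414214
x_7 = g(1.414214) = 1.414214
x_8 = g(1.414214) = 1.414214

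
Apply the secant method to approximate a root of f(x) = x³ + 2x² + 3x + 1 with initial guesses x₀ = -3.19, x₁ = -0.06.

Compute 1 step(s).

f(x) = x³ + 2x² + 3x + 1
x₀ = -3.19, x₁ = -0.06

Secant formula: x_{n+1} = x_n - f(x_n)(x_n - x_{n-1})/(f(x_n) - f(x_{n-1}))

Iteration 1:
  f(-3.190000) = -20.679559
  f(-0.060000) = 0.826984
  x_2 = -0.060000 - 0.826984×(-0.060000 - (-3.190000))/(0.826984 - (-20.679559))
       = -0.180357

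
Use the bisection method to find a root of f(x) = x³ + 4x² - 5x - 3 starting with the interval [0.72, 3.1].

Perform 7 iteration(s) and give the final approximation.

f(x) = x³ + 4x² - 5x - 3
Initial interval: [0.72, 3.1]

Iteration 1:
  c_1 = (0.720000 + 3.100000)/2 = 1.910000
  f(c_1) = f(1.910000) = 9.010271
  f(a) × f(c) < 0, new interval: [0.720000, 1.910000]
Iteration 2:
  c_2 = (0.720000 + 1.910000)/2 = 1.315000
  f(c_2) = f(1.315000) = -0.384169
  f(a) × f(c) ≥ 0, new interval: [1.315000, 1.910000]
Iteration 3:
  c_3 = (1.315000 + 1.910000)/2 = 1.612500
  f(c_3) = f(1.612500) = 3.530877
  f(a) × f(c) < 0, new interval: [1.315000, 1.612500]
Iteration 4:
  c_4 = (1.315000 + 1.612500)/2 = 1.463750
  f(c_4) = f(1.463750) = 1.387684
  f(a) × f(c) < 0, new interval: [1.315000, 1.463750]
Iteration 5:
  c_5 = (1.315000 + 1.463750)/2 = 1.389375
  f(c_5) = f(1.389375) = 0.456575
  f(a) × f(c) < 0, new interval: [1.315000, 1.389375]
Iteration 6:
  c_6 = (1.315000 + 1.389375)/2 = 1.352187
  f(c_6) = f(1.352187) = 0.025061
  f(a) × f(c) < 0, new interval: [1.315000, 1.352187]
Iteration 7:
  c_7 = (1.315000 + 1.352187)/2 = 1.333594
  f(c_7) = f(1.333594) = -0.182320
  f(a) × f(c) ≥ 0, new interval: [1.333594, 1.352187]

After 7 iteration(s), the approximation is c_7 = 1.333594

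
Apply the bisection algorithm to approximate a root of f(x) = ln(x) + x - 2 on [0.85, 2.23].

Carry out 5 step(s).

f(x) = ln(x) + x - 2
Initial interval: [0.85, 2.23]

Iteration 1:
  c_1 = (0.850000 + 2.230000)/2 = 1.540000
  f(c_1) = f(1.540000) = -0.028218
  f(a) × f(c) ≥ 0, new interval: [1.540000, 2.230000]
Iteration 2:
  c_2 = (1.540000 + 2.230000)/2 = 1.885000
  f(c_2) = f(1.885000) = 0.518928
  f(a) × f(c) < 0, new interval: [1.540000, 1.885000]
Iteration 3:
  c_3 = (1.540000 + 1.885000)/2 = 1.712500
  f(c_3) = f(1.712500) = 0.250454
  f(a) × f(c) < 0, new interval: [1.540000, 1.712500]
Iteration 4:
  c_4 = (1.540000 + 1.712500)/2 = 1.626250
  f(c_4) = f(1.626250) = 0.112527
  f(a) × f(c) < 0, new interval: [1.540000, 1.626250]
Iteration 5:
  c_5 = (1.540000 + 1.626250)/2 = 1.583125
  f(c_5) = f(1.583125) = 0.042526
  f(a) × f(c) < 0, new interval: [1.540000, 1.583125]

After 5 iteration(s), the approximation is c_5 = 1.583125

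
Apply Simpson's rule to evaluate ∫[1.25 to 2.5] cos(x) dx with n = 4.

f(x) = cos(x)
a = 1.25, b = 2.5, n = 4
h = (b - a)/n = 0.312500

Simpson's rule: (h/3)[f(x₀) + 4f(x₁) + 2f(x₂) + ... + f(xₙ)]

x_0 = 1.2500, f(x_0) = 0.315322, coefficient = 1
x_1 = 1.5625, f(x_1) = 0.008296, coefficient = 4
x_2 = 1.8750, f(x_2) = -0.299534, coefficient = 2
x_3 = 2.1875, f(x_3) = -0.578349, coefficient = 4
x_4 = 2.5000, f(x_4) = -0.801144, coefficient = 1

I ≈ (0.312500/3) × -3.365100 = -0.350531
Exact value: -0.350512
Error: 0.000019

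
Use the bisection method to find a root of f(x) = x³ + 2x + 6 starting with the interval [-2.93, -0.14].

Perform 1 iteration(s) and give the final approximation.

f(x) = x³ + 2x + 6
Initial interval: [-2.93, -0.14]

Iteration 1:
  c_1 = (-2.930000 + (-0.140000))/2 = -1.535000
  f(c_1) = f(-1.535000) = -0.686805
  f(a) × f(c) ≥ 0, new interval: [-1.535000, -0.140000]

After 1 iteration(s), the approximation is c_1 = -1.535000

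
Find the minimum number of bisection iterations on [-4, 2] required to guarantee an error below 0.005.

We need (b-a)/2^n ≤ 0.005
(2 - (-4))/2^n ≤ 0.005
6/2^n ≤ 0.005
2^n ≥ 1200
n ≥ log₂(1200) = 10.23
n ≥ 11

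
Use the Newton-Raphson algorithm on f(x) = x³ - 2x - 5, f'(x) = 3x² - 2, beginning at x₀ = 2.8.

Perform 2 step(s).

f(x) = x³ - 2x - 5
f'(x) = 3x² - 2
x₀ = 2.8

Newton-Raphson formula: x_{n+1} = x_n - f(x_n)/f'(x_n)

Iteration 1:
  f(2.800000) = 11.352000
  f'(2.800000) = 21.520000
  x_1 = 2.800000 - 11.352000/21.520000 = 2.272491
Iteration 2:
  f(2.272491) = 2.190647
  f'(2.272491) = 13.492642
  x_2 = 2.272491 - 2.190647/13.492642 = 2.110132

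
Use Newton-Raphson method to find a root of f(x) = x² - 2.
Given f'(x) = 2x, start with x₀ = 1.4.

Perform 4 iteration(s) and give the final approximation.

f(x) = x² - 2
f'(x) = 2x
x₀ = 1.4

Newton-Raphson formula: x_{n+1} = x_n - f(x_n)/f'(x_n)

Iteration 1:
  f(1.400000) = -0.040000
  f'(1.400000) = 2.800000
  x_1 = 1.400000 - (-0.040000)/2.800000 = 1.414286
Iteration 2:
  f(1.414286) = 0.000204
  f'(1.414286) = 2.828571
  x_2 = 1.414286 - 0.000204/2.828571 = 1.414214
Iteration 3:
  f(1.414214) = 0.000000
  f'(1.414214) = 2.828427
  x_3 = 1.414214 - 0.000000/2.828427 = 1.414214
Iteration 4:
  f(1.414214) = 0.000000
  f'(1.414214) = 2.828427
  x_4 = 1.414214 - 0.000000/2.828427 = 1.414214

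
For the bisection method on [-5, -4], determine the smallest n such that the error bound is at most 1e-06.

We need (b-a)/2^n ≤ 1e-06
(-4 - (-5))/2^n ≤ 1e-06
1/2^n ≤ 1e-06
2^n ≥ 1000000
n ≥ log₂(1000000) = 19.93
n ≥ 20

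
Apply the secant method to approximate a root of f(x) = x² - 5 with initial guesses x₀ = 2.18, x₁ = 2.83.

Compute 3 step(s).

f(x) = x² - 5
x₀ = 2.18, x₁ = 2.83

Secant formula: x_{n+1} = x_n - f(x_n)(x_n - x_{n-1})/(f(x_n) - f(x_{n-1}))

Iteration 1:
  f(2.180000) = -0.247600
  f(2.830000) = 3.008900
  x_2 = 2.830000 - 3.008900×(2.830000 - 2.180000)/(3.008900 - (-0.247600))
       = 2.229421
Iteration 2:
  f(2.830000) = 3.008900
  f(2.229421) = -0.029681
  x_3 = 2.229421 - (-0.029681)×(2.229421 - 2.830000)/(-0.029681 - 3.008900)
       = 2.235288
Iteration 3:
  f(2.229421) = -0.029681
  f(2.235288) = -0.003489
  x_4 = 2.235288 - (-0.003489)×(2.235288 - 2.229421)/(-0.003489 - (-0.029681))
       = 2.236069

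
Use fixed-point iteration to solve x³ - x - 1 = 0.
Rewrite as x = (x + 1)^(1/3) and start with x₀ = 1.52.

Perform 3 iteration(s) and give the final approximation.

Equation: x³ - x - 1 = 0
Fixed-point form: x = (x + 1)^(1/3)
x₀ = 1.52

x_1 = g(1.520000) = 1.360818
x_2 = g(1.360818) = 1.331540
x_3 = g(1.331540) = 1.326013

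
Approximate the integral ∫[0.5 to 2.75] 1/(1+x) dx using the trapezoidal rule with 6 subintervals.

f(x) = 1/(1+x)
a = 0.5, b = 2.75, n = 6
h = (b - a)/n = 0.375000

Trapezoidal rule: (h/2)[f(x₀) + 2f(x₁) + 2f(x₂) + ... + f(xₙ)]

x_0 = 0.5000, f(x_0) = 0.666667, coefficient = 1
x_1 = 0.8750, f(x_1) = 0.533333, coefficient = 2
x_2 = 1.2500, f(x_2) = 0.444444, coefficient = 2
x_3 = 1.6250, f(x_3) = 0.380952, coefficient = 2
x_4 = 2.0000, f(x_4) = 0.333333, coefficient = 2
x_5 = 2.3750, f(x_5) = 0.296296, coefficient = 2
x_6 = 2.7500, f(x_6) = 0.266667, coefficient = 1

I ≈ (0.375000/2) × 4.910053 = 0.920635
Exact value: 0.916291
Error: 0.004344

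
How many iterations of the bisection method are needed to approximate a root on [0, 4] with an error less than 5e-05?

We need (b-a)/2^n ≤ 5e-05
(4 - 0)/2^n ≤ 5e-05
4/2^n ≤ 5e-05
2^n ≥ 80000
n ≥ log₂(80000) = 16.29
n ≥ 17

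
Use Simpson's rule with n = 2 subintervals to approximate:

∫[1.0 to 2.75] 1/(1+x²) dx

f(x) = 1/(1+x²)
a = 1.0, b = 2.75, n = 2
h = (b - a)/n = 0.875000

Simpson's rule: (h/3)[f(x₀) + 4f(x₁) + 2f(x₂) + ... + f(xₙ)]

x_0 = 1.0000, f(x_0) = 0.500000, coefficient = 1
x_1 = 1.8750, f(x_1) = 0.221453, coefficient = 4
x_2 = 2.7500, f(x_2) = 0.116788, coefficient = 1

I ≈ (0.875000/3) × 1.502601 = 0.438259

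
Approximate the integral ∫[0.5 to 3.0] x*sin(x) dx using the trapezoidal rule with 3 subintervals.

f(x) = x*sin(x)
a = 0.5, b = 3.0, n = 3
h = (b - a)/n = 0.833333

Trapezoidal rule: (h/2)[f(x₀) + 2f(x₁) + 2f(x₂) + ... + f(xₙ)]

x_0 = 0.5000, f(x_0) = 0.239713, coefficient = 1
x_1 = 1.3333, f(x_1) = 1.295917, coefficient = 2
x_2 = 2.1667, f(x_2) = 1.793264, coefficient = 2
x_3 = 3.0000, f(x_3) = 0.423360, coefficient = 1

I ≈ (0.833333/2) × 6.841435 = 2.850598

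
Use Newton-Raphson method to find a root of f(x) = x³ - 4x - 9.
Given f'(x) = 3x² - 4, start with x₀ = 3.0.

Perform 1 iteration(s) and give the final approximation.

f(x) = x³ - 4x - 9
f'(x) = 3x² - 4
x₀ = 3.0

Newton-Raphson formula: x_{n+1} = x_n - f(x_n)/f'(x_n)

Iteration 1:
  f(3.000000) = 6.000000
  f'(3.000000) = 23.000000
  x_1 = 3.000000 - 6.000000/23.000000 = 2.739130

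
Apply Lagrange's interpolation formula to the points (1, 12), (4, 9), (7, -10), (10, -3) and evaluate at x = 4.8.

Lagrange interpolation formula:
P(x) = Σ yᵢ × Lᵢ(x)
where Lᵢ(x) = Π_{j≠i} (x - xⱼ)/(xᵢ - xⱼ)

L_0(4.8) = (4.8 - 4)/(1 - 4) × (4.8 - 7)/(1 - 7) × (4.8 - 10)/(1 - 10) = -0.056494
L_1(4.8) = (4.8 - 1)/(4 - 1) × (4.8 - 7)/(4 - 7) × (4.8 - 10)/(4 - 10) = 0.805037
L_2(4.8) = (4.8 - 1)/(7 - 1) × (4.8 - 4)/(7 - 4) × (4.8 - 10)/(7 - 10) = 0.292741
L_3(4.8) = (4.8 - 1)/(10 - 1) × (4.8 - 4)/(10 - 4) × (4.8 - 7)/(10 - 7) = -0.041284

P(4.8) = 12×L_0(4.8) + 9×L_1(4.8) + (-10)×L_2(4.8) + (-3)×L_3(4.8)
P(4.8) = 3.763852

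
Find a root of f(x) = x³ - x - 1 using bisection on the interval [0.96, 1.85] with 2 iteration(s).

f(x) = x³ - x - 1
Initial interval: [0.96, 1.85]

Iteration 1:
  c_1 = (0.960000 + 1.850000)/2 = 1.405000
  f(c_1) = f(1.405000) = 0.368505
  f(a) × f(c) < 0, new interval: [0.960000, 1.405000]
Iteration 2:
  c_2 = (0.960000 + 1.405000)/2 = 1.182500
  f(c_2) = f(1.182500) = -0.529003
  f(a) × f(c) ≥ 0, new interval: [1.182500, 1.405000]

After 2 iteration(s), the approximation is c_2 = 1.182500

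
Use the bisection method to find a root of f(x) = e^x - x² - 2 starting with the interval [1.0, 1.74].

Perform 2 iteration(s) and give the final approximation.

f(x) = e^x - x² - 2
Initial interval: [1.0, 1.74]

Iteration 1:
  c_1 = (1.000000 + 1.740000)/2 = 1.370000
  f(c_1) = f(1.370000) = 0.058451
  f(a) × f(c) < 0, new interval: [1.000000, 1.370000]
Iteration 2:
  c_2 = (1.000000 + 1.370000)/2 = 1.185000
  f(c_2) = f(1.185000) = -0.133538
  f(a) × f(c) ≥ 0, new interval: [1.185000, 1.370000]

After 2 iteration(s), the approximation is c_2 = 1.185000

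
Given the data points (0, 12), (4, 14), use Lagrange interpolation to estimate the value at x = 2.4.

Lagrange interpolation formula:
P(x) = Σ yᵢ × Lᵢ(x)
where Lᵢ(x) = Π_{j≠i} (x - xⱼ)/(xᵢ - xⱼ)

L_0(2.4) = (2.4 - 4)/(0 - 4) = 0.400000
L_1(2.4) = (2.4 - 0)/(4 - 0) = 0.600000

P(2.4) = 12×L_0(2.4) + 14×L_1(2.4)
P(2.4) = 13.200000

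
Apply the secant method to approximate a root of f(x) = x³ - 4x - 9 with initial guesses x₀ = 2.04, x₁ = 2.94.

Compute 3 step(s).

f(x) = x³ - 4x - 9
x₀ = 2.04, x₁ = 2.94

Secant formula: x_{n+1} = x_n - f(x_n)(x_n - x_{n-1})/(f(x_n) - f(x_{n-1}))

Iteration 1:
  f(2.040000) = -8.670336
  f(2.940000) = 4.652184
  x_2 = 2.940000 - 4.652184×(2.940000 - 2.040000)/(4.652184 - (-8.670336))
       = 2.625723
Iteration 2:
  f(2.940000) = 4.652184
  f(2.625723) = -1.400056
  x_3 = 2.625723 - (-1.400056)×(2.625723 - 2.940000)/(-1.400056 - 4.652184)
       = 2.698424
Iteration 3:
  f(2.625723) = -1.400056
  f(2.698424) = -0.145142
  x_4 = 2.698424 - (-0.145142)×(2.698424 - 2.625723)/(-0.145142 - (-1.400056))
       = 2.706833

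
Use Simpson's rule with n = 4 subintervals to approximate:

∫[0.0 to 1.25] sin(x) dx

f(x) = sin(x)
a = 0.0, b = 1.25, n = 4
h = (b - a)/n = 0.312500

Simpson's rule: (h/3)[f(x₀) + 4f(x₁) + 2f(x₂) + ... + f(xₙ)]

x_0 = 0.0000, f(x_0) = 0.000000, coefficient = 1
x_1 = 0.3125, f(x_1) = 0.307439, coefficient = 4
x_2 = 0.6250, f(x_2) = 0.585097, coefficient = 2
x_3 = 0.9375, f(x_3) = 0.806081, coefficient = 4
x_4 = 1.2500, f(x_4) = 0.948985, coefficient = 1

I ≈ (0.312500/3) × 6.573258 = 0.684714
Exact value: 0.684678
Error: 0.000037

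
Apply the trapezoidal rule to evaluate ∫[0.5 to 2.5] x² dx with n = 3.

f(x) = x²
a = 0.5, b = 2.5, n = 3
h = (b - a)/n = 0.666667

Trapezoidal rule: (h/2)[f(x₀) + 2f(x₁) + 2f(x₂) + ... + f(xₙ)]

x_0 = 0.5000, f(x_0) = 0.250000, coefficient = 1
x_1 = 1.1667, f(x_1) = 1.361111, coefficient = 2
x_2 = 1.8333, f(x_2) = 3.361111, coefficient = 2
x_3 = 2.5000, f(x_3) = 6.250000, coefficient = 1

I ≈ (0.666667/2) × 15.944444 = 5.314815
Exact value: 5.166667
Error: 0.148148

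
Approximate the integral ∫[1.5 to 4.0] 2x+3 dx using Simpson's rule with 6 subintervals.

f(x) = 2x+3
a = 1.5, b = 4.0, n = 6
h = (b - a)/n = 0.416667

Simpson's rule: (h/3)[f(x₀) + 4f(x₁) + 2f(x₂) + ... + f(xₙ)]

x_0 = 1.5000, f(x_0) = 6.000000, coefficient = 1
x_1 = 1.9167, f(x_1) = 6.833333, coefficient = 4
x_2 = 2.3333, f(x_2) = 7.666667, coefficient = 2
x_3 = 2.7500, f(x_3) = 8.500000, coefficient = 4
x_4 = 3.1667, f(x_4) = 9.333333, coefficient = 2
x_5 = 3.5833, f(x_5) = 10.166667, coefficient = 4
x_6 = 4.0000, f(x_6) = 11.000000, coefficient = 1

I ≈ (0.416667/3) × 153.000000 = 21.250000
Exact value: 21.250000
Error: 0.000000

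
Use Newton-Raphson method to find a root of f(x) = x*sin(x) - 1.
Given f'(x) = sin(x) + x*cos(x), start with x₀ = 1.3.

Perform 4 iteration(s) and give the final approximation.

f(x) = x*sin(x) - 1
f'(x) = sin(x) + x*cos(x)
x₀ = 1.3

Newton-Raphson formula: x_{n+1} = x_n - f(x_n)/f'(x_n)

Iteration 1:
  f(1.300000) = 0.252626
  f'(1.300000) = 1.311307
  x_1 = 1.300000 - 0.252626/1.311307 = 1.107348
Iteration 2:
  f(1.107348) = -0.009459
  f'(1.107348) = 1.389540
  x_2 = 1.107348 - (-0.009459)/1.389540 = 1.114155
Iteration 3:
  f(1.114155) = -0.000002
  f'(1.114155) = 1.388810
  x_3 = 1.114155 - (-0.000002)/1.388810 = 1.114157
Iteration 4:
  f(1.114157) = 0.000000
  f'(1.114157) = 1.388809
  x_4 = 1.114157 - 0.000000/1.388809 = 1.114157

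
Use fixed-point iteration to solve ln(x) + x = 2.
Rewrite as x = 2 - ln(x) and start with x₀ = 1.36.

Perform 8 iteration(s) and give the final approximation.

Equation: ln(x) + x = 2
Fixed-point form: x = 2 - ln(x)
x₀ = 1.36

x_1 = g(1.360000) = 1.692515
x_2 = g(1.692515) = 1.473784
x_3 = g(1.473784) = 1.612167
x_4 = g(1.612167) = 1.522421
x_5 = g(1.522421) = 1.579698
x_6 = g(1.579698) = 1.542766
x_7 = g(1.542766) = 1.566423
x_8 = g(1.566423) = 1.551205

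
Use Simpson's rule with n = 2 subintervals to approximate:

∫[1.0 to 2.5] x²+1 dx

f(x) = x²+1
a = 1.0, b = 2.5, n = 2
h = (b - a)/n = 0.750000

Simpson's rule: (h/3)[f(x₀) + 4f(x₁) + 2f(x₂) + ... + f(xₙ)]

x_0 = 1.0000, f(x_0) = 2.000000, coefficient = 1
x_1 = 1.7500, f(x_1) = 4.062500, coefficient = 4
x_2 = 2.5000, f(x_2) = 7.250000, coefficient = 1

I ≈ (0.750000/3) × 25.500000 = 6.375000
Exact value: 6.375000
Error: 0.000000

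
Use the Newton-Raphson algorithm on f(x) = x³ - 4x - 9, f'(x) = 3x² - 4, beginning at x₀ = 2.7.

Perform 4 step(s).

f(x) = x³ - 4x - 9
f'(x) = 3x² - 4
x₀ = 2.7

Newton-Raphson formula: x_{n+1} = x_n - f(x_n)/f'(x_n)

Iteration 1:
  f(2.700000) = -0.117000
  f'(2.700000) = 17.870000
  x_1 = 2.700000 - (-0.117000)/17.870000 = 2.706547
Iteration 2:
  f(2.706547) = 0.000348
  f'(2.706547) = 17.976195
  x_2 = 2.706547 - 0.000348/17.976195 = 2.706528
Iteration 3:
  f(2.706528) = 0.000000
  f'(2.706528) = 17.975881
  x_3 = 2.706528 - 0.000000/17.975881 = 2.706528
Iteration 4:
  f(2.706528) = 0.000000
  f'(2.706528) = 17.975881
  x_4 = 2.706528 - 0.000000/17.975881 = 2.706528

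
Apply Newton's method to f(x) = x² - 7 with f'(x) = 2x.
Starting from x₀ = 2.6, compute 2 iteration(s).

f(x) = x² - 7
f'(x) = 2x
x₀ = 2.6

Newton-Raphson formula: x_{n+1} = x_n - f(x_n)/f'(x_n)

Iteration 1:
  f(2.600000) = -0.240000
  f'(2.600000) = 5.200000
  x_1 = 2.600000 - (-0.240000)/5.200000 = 2.646154
Iteration 2:
  f(2.646154) = 0.002130
  f'(2.646154) = 5.292308
  x_2 = 2.646154 - 0.002130/5.292308 = 2.645751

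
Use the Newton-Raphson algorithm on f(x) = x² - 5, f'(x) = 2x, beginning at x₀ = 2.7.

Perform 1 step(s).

f(x) = x² - 5
f'(x) = 2x
x₀ = 2.7

Newton-Raphson formula: x_{n+1} = x_n - f(x_n)/f'(x_n)

Iteration 1:
  f(2.700000) = 2.290000
  f'(2.700000) = 5.400000
  x_1 = 2.700000 - 2.290000/5.400000 = 2.275926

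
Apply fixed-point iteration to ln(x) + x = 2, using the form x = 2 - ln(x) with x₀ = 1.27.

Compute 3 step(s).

Equation: ln(x) + x = 2
Fixed-point form: x = 2 - ln(x)
x₀ = 1.27

x_1 = g(1.270000) = 1.760983
x_2 = g(1.760983) = 1.434128
x_3 = g(1.434128) = 1.639443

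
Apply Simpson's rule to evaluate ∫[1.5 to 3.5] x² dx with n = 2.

f(x) = x²
a = 1.5, b = 3.5, n = 2
h = (b - a)/n = 1.000000

Simpson's rule: (h/3)[f(x₀) + 4f(x₁) + 2f(x₂) + ... + f(xₙ)]

x_0 = 1.5000, f(x_0) = 2.250000, coefficient = 1
x_1 = 2.5000, f(x_1) = 6.250000, coefficient = 4
x_2 = 3.5000, f(x_2) = 12.250000, coefficient = 1

I ≈ (1.000000/3) × 39.500000 = 13.166667
Exact value: 13.166667
Error: 0.000000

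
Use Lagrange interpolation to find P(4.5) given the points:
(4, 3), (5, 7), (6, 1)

Lagrange interpolation formula:
P(x) = Σ yᵢ × Lᵢ(x)
where Lᵢ(x) = Π_{j≠i} (x - xⱼ)/(xᵢ - xⱼ)

L_0(4.5) = (4.5 - 5)/(4 - 5) × (4.5 - 6)/(4 - 6) = 0.375000
L_1(4.5) = (4.5 - 4)/(5 - 4) × (4.5 - 6)/(5 - 6) = 0.750000
L_2(4.5) = (4.5 - 4)/(6 - 4) × (4.5 - 5)/(6 - 5) = -0.125000

P(4.5) = 3×L_0(4.5) + 7×L_1(4.5) + 1×L_2(4.5)
P(4.5) = 6.250000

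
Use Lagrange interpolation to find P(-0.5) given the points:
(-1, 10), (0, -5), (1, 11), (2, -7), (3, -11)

Lagrange interpolation formula:
P(x) = Σ yᵢ × Lᵢ(x)
where Lᵢ(x) = Π_{j≠i} (x - xⱼ)/(xᵢ - xⱼ)

L_0(-0.5) = (-0.5 - 0)/(-1 - 0) × (-0.5 - 1)/(-1 - 1) × (-0.5 - 2)/(-1 - 2) × (-0.5 - 3)/(-1 - 3) = 0.273438
L_1(-0.5) = (-0.5 - (-1))/(0 - (-1)) × (-0.5 - 1)/(0 - 1) × (-0.5 - 2)/(0 - 2) × (-0.5 - 3)/(0 - 3) = 1.093750
L_2(-0.5) = (-0.5 - (-1))/(1 - (-1)) × (-0.5 - 0)/(1 - 0) × (-0.5 - 2)/(1 - 2) × (-0.5 - 3)/(1 - 3) = -0.546875
L_3(-0.5) = (-0.5 - (-1))/(2 - (-1)) × (-0.5 - 0)/(2 - 0) × (-0.5 - 1)/(2 - 1) × (-0.5 - 3)/(2 - 3) = 0.218750
L_4(-0.5) = (-0.5 - (-1))/(3 - (-1)) × (-0.5 - 0)/(3 - 0) × (-0.5 - 1)/(3 - 1) × (-0.5 - 2)/(3 - 2) = -0.039062

P(-0.5) = 10×L_0(-0.5) + (-5)×L_1(-0.5) + 11×L_2(-0.5) + (-7)×L_3(-0.5) + (-11)×L_4(-0.5)
P(-0.5) = -9.851562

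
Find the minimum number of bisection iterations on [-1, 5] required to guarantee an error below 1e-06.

We need (b-a)/2^n ≤ 1e-06
(5 - (-1))/2^n ≤ 1e-06
6/2^n ≤ 1e-06
2^n ≥ 6000000
n ≥ log₂(6000000) = 22.52
n ≥ 23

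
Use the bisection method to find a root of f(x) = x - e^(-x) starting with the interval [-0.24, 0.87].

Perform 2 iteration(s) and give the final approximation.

f(x) = x - e^(-x)
Initial interval: [-0.24, 0.87]

Iteration 1:
  c_1 = (-0.240000 + 0.870000)/2 = 0.315000
  f(c_1) = f(0.315000) = -0.414789
  f(a) × f(c) ≥ 0, new interval: [0.315000, 0.870000]
Iteration 2:
  c_2 = (0.315000 + 0.870000)/2 = 0.592500
  f(c_2) = f(0.592500) = 0.039557
  f(a) × f(c) < 0, new interval: [0.315000, 0.592500]

After 2 iteration(s), the approximation is c_2 = 0.592500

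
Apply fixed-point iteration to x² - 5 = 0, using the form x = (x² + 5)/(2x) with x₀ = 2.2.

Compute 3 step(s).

Equation: x² - 5 = 0
Fixed-point form: x = (x² + 5)/(2x)
x₀ = 2.2

x_1 = g(2.200000) = 2.236364
x_2 = g(2.236364) = 2.236068
x_3 = g(2.236068) = 2.236068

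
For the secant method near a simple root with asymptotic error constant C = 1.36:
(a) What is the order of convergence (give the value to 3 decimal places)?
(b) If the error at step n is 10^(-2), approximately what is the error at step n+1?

(a) Secant method has superlinear convergence with order φ = (1+√5)/2 ≈ 1.618.
    This means |e_{n+1}| ≈ C|e_n|^1.618.

(b) With |e_n| = 10^(-2) and C = 1.36:
    |e_{n+1}| ≈ 1.36 × (10^(-2))^1.618 = 1.36 × 10^(-3.24)

(a) ≈ 1.618 (golden ratio); (b) |e_{n+1}| ≈ 7.897e-04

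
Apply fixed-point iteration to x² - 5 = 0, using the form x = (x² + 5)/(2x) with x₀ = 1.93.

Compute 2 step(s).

Equation: x² - 5 = 0
Fixed-point form: x = (x² + 5)/(2x)
x₀ = 1.93

x_1 = g(1.930000) = 2.260337
x_2 = g(2.260337) = 2.236198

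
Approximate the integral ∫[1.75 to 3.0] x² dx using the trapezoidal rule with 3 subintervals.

f(x) = x²
a = 1.75, b = 3.0, n = 3
h = (b - a)/n = 0.416667

Trapezoidal rule: (h/2)[f(x₀) + 2f(x₁) + 2f(x₂) + ... + f(xₙ)]

x_0 = 1.7500, f(x_0) = 3.062500, coefficient = 1
x_1 = 2.1667, f(x_1) = 4.694444, coefficient = 2
x_2 = 2.5833, f(x_2) = 6.673611, coefficient = 2
x_3 = 3.0000, f(x_3) = 9.000000, coefficient = 1

I ≈ (0.416667/2) × 34.798611 = 7.249711
Exact value: 7.213542
Error: 0.036169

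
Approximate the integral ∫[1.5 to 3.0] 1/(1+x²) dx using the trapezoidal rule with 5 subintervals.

f(x) = 1/(1+x²)
a = 1.5, b = 3.0, n = 5
h = (b - a)/n = 0.300000

Trapezoidal rule: (h/2)[f(x₀) + 2f(x₁) + 2f(x₂) + ... + f(xₙ)]

x_0 = 1.5000, f(x_0) = 0.307692, coefficient = 1
x_1 = 1.8000, f(x_1) = 0.235849, coefficient = 2
x_2 = 2.1000, f(x_2) = 0.184843, coefficient = 2
x_3 = 2.4000, f(x_3) = 0.147929, coefficient = 2
x_4 = 2.7000, f(x_4) = 0.120627, coefficient = 2
x_5 = 3.0000, f(x_5) = 0.100000, coefficient = 1

I ≈ (0.300000/2) × 1.786189 = 0.267928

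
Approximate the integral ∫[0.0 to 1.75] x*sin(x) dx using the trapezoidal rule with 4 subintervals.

f(x) = x*sin(x)
a = 0.0, b = 1.75, n = 4
h = (b - a)/n = 0.437500

Trapezoidal rule: (h/2)[f(x₀) + 2f(x₁) + 2f(x₂) + ... + f(xₙ)]

x_0 = 0.0000, f(x_0) = 0.000000, coefficient = 1
x_1 = 0.4375, f(x_1) = 0.185358, coefficient = 2
x_2 = 0.8750, f(x_2) = 0.671601, coefficient = 2
x_3 = 1.3125, f(x_3) = 1.268960, coefficient = 2
x_4 = 1.7500, f(x_4) = 1.721975, coefficient = 1

I ≈ (0.437500/2) × 5.973813 = 1.306772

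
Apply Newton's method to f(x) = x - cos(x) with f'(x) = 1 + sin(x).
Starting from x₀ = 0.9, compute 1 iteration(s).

f(x) = x - cos(x)
f'(x) = 1 + sin(x)
x₀ = 0.9

Newton-Raphson formula: x_{n+1} = x_n - f(x_n)/f'(x_n)

Iteration 1:
  f(0.900000) = 0.278390
  f'(0.900000) = 1.783327
  x_1 = 0.900000 - 0.278390/1.783327 = 0.743893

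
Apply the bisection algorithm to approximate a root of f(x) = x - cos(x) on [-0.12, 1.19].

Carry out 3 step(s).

f(x) = x - cos(x)
Initial interval: [-0.12, 1.19]

Iteration 1:
  c_1 = (-0.120000 + 1.190000)/2 = 0.535000
  f(c_1) = f(0.535000) = -0.325269
  f(a) × f(c) ≥ 0, new interval: [0.535000, 1.190000]
Iteration 2:
  c_2 = (0.535000 + 1.190000)/2 = 0.862500
  f(c_2) = f(0.862500) = 0.211959
  f(a) × f(c) < 0, new interval: [0.535000, 0.862500]
Iteration 3:
  c_3 = (0.535000 + 0.862500)/2 = 0.698750
  f(c_3) = f(0.698750) = -0.066897
  f(a) × f(c) ≥ 0, new interval: [0.698750, 0.862500]

After 3 iteration(s), the approximation is c_3 = 0.698750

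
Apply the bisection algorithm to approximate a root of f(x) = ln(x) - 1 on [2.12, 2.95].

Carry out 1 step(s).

f(x) = ln(x) - 1
Initial interval: [2.12, 2.95]

Iteration 1:
  c_1 = (2.120000 + 2.950000)/2 = 2.535000
  f(c_1) = f(2.535000) = -0.069806
  f(a) × f(c) ≥ 0, new interval: [2.535000, 2.950000]

After 1 iteration(s), the approximation is c_1 = 2.535000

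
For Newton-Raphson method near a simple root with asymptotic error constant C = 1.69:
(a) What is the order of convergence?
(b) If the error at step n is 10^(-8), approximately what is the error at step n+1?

(a) Newton-Raphson has quadratic (order 2) convergence near simple roots.
    This means |e_{n+1}| ≈ C|e_n|².

(b) With |e_n| = 10^(-8) and C = 1.69:
    |e_{n+1}| ≈ 1.69 × (10^(-8))² = 1.69 × 10^(-16)

(a) 2 (quadratic); (b) |e_{n+1}| ≈ 1.690e-16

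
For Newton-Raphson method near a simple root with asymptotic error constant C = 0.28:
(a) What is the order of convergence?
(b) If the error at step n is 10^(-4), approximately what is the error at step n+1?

(a) Newton-Raphson has quadratic (order 2) convergence near simple roots.
    This means |e_{n+1}| ≈ C|e_n|².

(b) With |e_n| = 10^(-4) and C = 0.28:
    |e_{n+1}| ≈ 0.28 × (10^(-4))² = 0.28 × 10^(-8)

(a) 2 (quadratic); (b) |e_{n+1}| ≈ 2.800e-09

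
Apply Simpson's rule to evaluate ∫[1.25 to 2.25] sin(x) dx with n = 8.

f(x) = sin(x)
a = 1.25, b = 2.25, n = 8
h = (b - a)/n = 0.125000

Simpson's rule: (h/3)[f(x₀) + 4f(x₁) + 2f(x₂) + ... + f(xₙ)]

x_0 = 1.2500, f(x_0) = 0.948985, coefficient = 1
x_1 = 1.3750, f(x_1) = 0.980893, coefficient = 4
x_2 = 1.5000, f(x_2) = 0.997495, coefficient = 2
x_3 = 1.6250, f(x_3) = 0.998531, coefficient = 4
x_4 = 1.7500, f(x_4) = 0.983986, coefficient = 2
x_5 = 1.8750, f(x_5) = 0.954086, coefficient = 4
x_6 = 2.0000, f(x_6) = 0.909297, coefficient = 2
x_7 = 2.1250, f(x_7) = 0.850320, coefficient = 4
x_8 = 2.2500, f(x_8) = 0.778073, coefficient = 1

I ≈ (0.125000/3) × 22.643934 = 0.943497
Exact value: 0.943496
Error: 0.000001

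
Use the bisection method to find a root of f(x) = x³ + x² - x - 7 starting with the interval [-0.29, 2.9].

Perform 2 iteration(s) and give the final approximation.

f(x) = x³ + x² - x - 7
Initial interval: [-0.29, 2.9]

Iteration 1:
  c_1 = (-0.290000 + 2.900000)/2 = 1.305000
  f(c_1) = f(1.305000) = -4.379527
  f(a) × f(c) ≥ 0, new interval: [1.305000, 2.900000]
Iteration 2:
  c_2 = (1.305000 + 2.900000)/2 = 2.102500
  f(c_2) = f(2.102500) = 4.612121
  f(a) × f(c) < 0, new interval: [1.305000, 2.102500]

After 2 iteration(s), the approximation is c_2 = 2.102500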